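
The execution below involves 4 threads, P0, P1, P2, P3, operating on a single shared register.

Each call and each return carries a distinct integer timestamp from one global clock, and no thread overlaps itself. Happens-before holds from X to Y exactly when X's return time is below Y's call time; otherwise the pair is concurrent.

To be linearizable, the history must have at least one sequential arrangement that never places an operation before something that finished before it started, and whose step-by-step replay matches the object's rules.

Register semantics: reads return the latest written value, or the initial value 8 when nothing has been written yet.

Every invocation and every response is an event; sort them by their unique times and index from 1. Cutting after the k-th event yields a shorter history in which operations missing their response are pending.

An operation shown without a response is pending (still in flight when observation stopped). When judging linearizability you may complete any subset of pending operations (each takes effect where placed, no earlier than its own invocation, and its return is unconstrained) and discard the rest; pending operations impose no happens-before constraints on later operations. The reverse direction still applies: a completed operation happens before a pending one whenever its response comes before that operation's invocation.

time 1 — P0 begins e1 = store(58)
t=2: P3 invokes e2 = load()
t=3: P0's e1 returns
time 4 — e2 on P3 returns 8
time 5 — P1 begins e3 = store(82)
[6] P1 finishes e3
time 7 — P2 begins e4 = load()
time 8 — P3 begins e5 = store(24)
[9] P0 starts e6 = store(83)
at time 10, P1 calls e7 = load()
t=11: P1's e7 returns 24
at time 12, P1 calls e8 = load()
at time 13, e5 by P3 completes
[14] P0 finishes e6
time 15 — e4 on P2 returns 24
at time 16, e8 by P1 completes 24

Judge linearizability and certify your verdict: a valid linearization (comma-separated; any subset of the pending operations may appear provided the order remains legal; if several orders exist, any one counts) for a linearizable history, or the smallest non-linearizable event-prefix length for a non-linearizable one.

linearizable — witness: e2, e1, e3, e5, e4, e7, e8, e6

1. e2 load() → 8, leaving value 8
2. e1 store(58), leaving value 58
3. e3 store(82), leaving value 82
4. e5 store(24), leaving value 24
5. e4 load() → 24, leaving value 24
6. e7 load() → 24, leaving value 24
7. e8 load() → 24, leaving value 24
8. e6 store(83), leaving value 83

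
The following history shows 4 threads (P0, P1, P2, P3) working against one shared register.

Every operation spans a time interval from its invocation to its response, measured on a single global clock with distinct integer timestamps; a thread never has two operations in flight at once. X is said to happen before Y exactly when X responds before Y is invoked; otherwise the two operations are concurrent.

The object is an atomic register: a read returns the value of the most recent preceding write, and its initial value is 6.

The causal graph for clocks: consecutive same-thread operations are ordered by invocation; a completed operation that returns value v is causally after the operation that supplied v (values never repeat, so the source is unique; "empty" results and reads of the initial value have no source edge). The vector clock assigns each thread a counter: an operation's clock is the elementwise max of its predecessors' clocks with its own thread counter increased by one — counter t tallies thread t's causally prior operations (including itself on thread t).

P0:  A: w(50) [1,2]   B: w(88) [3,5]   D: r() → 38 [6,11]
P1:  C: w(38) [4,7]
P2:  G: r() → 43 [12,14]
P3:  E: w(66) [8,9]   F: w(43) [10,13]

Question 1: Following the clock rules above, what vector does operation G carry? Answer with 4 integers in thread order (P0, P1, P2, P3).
(0, 0, 1, 2)

E, invoked 8, has no incoming edges; only P3's bump applies → (0, 0, 0, 1)
C, invoked 4, has no incoming edges; only P1's bump applies → (0, 1, 0, 0)
A, invoked 1, has no incoming edges; only P0's bump applies → (1, 0, 0, 0)
VC(F, invoked at 10): max of VC(E)=(0, 0, 0, 1), then +1 on thread P3 → (0, 0, 0, 2)
VC(B, invoked at 3): max of VC(A)=(1, 0, 0, 0), then +1 on thread P0 → (2, 0, 0, 0)
VC(G, invoked at 12): max of VC(F)=(0, 0, 0, 2), then +1 on thread P2 → (0, 0, 1, 2)
VC(D, invoked at 6): max of VC(B)=(2, 0, 0, 0), VC(C)=(0, 1, 0, 0), then +1 on thread P0 → (3, 1, 0, 0)
target: VC(G) = (0, 0, 1, 2)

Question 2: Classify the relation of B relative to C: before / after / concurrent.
concurrent

B spans [3,5], C spans [4,7]
the intervals overlap in both directions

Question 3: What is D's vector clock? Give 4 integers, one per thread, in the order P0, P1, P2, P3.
(3, 1, 0, 0)

no predecessors for E (invoked 8): P3 increments from zero → (0, 0, 0, 1)
no predecessors for C (invoked 4): P1 increments from zero → (0, 1, 0, 0)
no predecessors for A (invoked 1): P0 increments from zero → (1, 0, 0, 0)
invoked at 10, F merges VC(E)=(0, 0, 0, 1) and bumps P3's slot → (0, 0, 0, 2)
invoked at 3, B merges VC(A)=(1, 0, 0, 0) and bumps P0's slot → (2, 0, 0, 0)
invoked at 12, G merges VC(F)=(0, 0, 0, 2) and bumps P2's slot → (0, 0, 1, 2)
invoked at 6, D merges VC(B)=(2, 0, 0, 0), VC(C)=(0, 1, 0, 0) and bumps P0's slot → (3, 1, 0, 0)
target: VC(D) = (3, 1, 0, 0)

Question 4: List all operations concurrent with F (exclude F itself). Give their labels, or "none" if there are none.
D, G

F spans [10,13]: anything still running between times 10 and 13 counts as concurrent
A [1,2]: before
B [3,5]: before
C [4,7]: before
D [6,11]: concurrent
E [8,9]: before
G [12,14]: concurrent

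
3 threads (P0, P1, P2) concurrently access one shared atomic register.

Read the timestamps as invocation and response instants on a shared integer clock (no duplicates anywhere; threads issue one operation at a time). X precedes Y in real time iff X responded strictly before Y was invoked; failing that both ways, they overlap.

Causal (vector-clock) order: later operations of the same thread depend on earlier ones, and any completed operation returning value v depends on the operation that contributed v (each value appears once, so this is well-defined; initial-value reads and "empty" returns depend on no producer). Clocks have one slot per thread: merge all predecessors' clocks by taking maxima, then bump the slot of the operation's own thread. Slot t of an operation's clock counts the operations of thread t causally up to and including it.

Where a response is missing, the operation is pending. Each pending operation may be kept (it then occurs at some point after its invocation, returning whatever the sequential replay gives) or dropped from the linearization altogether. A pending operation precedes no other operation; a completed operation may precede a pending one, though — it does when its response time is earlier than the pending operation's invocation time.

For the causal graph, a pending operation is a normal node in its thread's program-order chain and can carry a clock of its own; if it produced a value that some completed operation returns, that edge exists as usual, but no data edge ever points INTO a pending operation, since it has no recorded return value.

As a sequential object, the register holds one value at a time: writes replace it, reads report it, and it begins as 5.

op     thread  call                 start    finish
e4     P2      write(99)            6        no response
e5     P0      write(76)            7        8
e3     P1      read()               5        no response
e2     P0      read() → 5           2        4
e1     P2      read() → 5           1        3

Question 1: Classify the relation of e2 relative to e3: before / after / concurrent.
before

e2 spans [2,4], e3 spans [5,…)
resp(e2)=4 < inv(e3)=5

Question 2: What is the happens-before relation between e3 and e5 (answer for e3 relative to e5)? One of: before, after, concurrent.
concurrent

e3 spans [5,…), e5 spans [7,8]
the intervals overlap in both directions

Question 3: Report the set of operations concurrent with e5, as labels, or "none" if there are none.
e3, e4

e5 runs from 7 to 8; window-overlapping ops are concurrent
e1 [1,3]: before
e2 [2,4]: before
e3 [5,…): concurrent
e4 [6,…): concurrent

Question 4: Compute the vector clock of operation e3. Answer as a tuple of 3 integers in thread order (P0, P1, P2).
(0, 1, 0)

invoked at 1, e1 has no predecessors; its own P2 bump gives (0, 0, 1)
invoked at 5, e3 has no predecessors; its own P1 bump gives (0, 1, 0)
invoked at 2, e2 has no predecessors; its own P0 bump gives (1, 0, 0)
merge at e4 (invoked 6): VC(e1)=(0, 0, 1), own-thread bump on P2 → (0, 0, 2)
merge at e5 (invoked 7): VC(e2)=(1, 0, 0), own-thread bump on P0 → (2, 0, 0)
target: VC(e3) = (0, 1, 0)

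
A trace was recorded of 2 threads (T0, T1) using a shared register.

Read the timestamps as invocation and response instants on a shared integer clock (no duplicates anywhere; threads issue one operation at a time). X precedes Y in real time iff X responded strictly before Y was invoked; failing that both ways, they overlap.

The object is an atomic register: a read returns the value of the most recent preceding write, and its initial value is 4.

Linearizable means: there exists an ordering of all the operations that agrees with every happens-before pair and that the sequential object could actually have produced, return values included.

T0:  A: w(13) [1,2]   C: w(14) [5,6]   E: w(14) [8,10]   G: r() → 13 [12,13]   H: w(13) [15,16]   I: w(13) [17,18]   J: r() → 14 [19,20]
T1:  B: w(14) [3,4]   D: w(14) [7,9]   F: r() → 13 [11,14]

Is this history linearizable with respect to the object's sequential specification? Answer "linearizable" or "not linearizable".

not linearizable

events 1..12 are fine; event 13 — the response of G at time 13 — makes the prefix non-linearizable
checked exhaustively: 2 real-time-consistent orders of 6 completed operations, zero legal register replays
no completion choice of the 1 pending operation (F) rescues it — every subset was tried
one such order, A, B, C, D, E, G (pending dropped), breaks at step 6 where G r() → 13 is illegal
one such order, A, B, C, E, D, G (pending dropped), breaks at step 6 where G r() → 13 is illegal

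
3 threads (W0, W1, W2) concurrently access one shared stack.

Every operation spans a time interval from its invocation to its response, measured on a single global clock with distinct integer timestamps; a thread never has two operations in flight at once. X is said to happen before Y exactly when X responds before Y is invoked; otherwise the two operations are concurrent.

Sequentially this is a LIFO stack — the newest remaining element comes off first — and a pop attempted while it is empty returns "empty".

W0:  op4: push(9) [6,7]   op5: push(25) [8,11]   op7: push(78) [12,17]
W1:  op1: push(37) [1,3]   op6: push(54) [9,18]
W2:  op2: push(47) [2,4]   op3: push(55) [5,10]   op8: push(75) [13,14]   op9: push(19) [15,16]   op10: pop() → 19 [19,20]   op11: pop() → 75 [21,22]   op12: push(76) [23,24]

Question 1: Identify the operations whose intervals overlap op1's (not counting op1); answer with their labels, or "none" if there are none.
op2

concurrent with op1 ([1,3]): every op whose interval crosses 1..3
op2 [2,4]: concurrent
op3 [5,10]: after
op4 [6,7]: after
op5 [8,11]: after
op6 [9,18]: after
op7 [12,17]: after
op8 [13,14]: after
op9 [15,16]: after
op10 [19,20]: after
op11 [21,22]: after
op12 [23,24]: after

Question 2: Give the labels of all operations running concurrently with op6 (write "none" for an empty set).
op3, op5, op7, op8, op9

op6 runs from 9 to 18; window-overlapping ops are concurrent
op1 [1,3]: before
op2 [2,4]: before
op3 [5,10]: concurrent
op4 [6,7]: before
op5 [8,11]: concurrent
op7 [12,17]: concurrent
op8 [13,14]: concurrent
op9 [15,16]: concurrent
op10 [19,20]: after
op11 [21,22]: after
op12 [23,24]: after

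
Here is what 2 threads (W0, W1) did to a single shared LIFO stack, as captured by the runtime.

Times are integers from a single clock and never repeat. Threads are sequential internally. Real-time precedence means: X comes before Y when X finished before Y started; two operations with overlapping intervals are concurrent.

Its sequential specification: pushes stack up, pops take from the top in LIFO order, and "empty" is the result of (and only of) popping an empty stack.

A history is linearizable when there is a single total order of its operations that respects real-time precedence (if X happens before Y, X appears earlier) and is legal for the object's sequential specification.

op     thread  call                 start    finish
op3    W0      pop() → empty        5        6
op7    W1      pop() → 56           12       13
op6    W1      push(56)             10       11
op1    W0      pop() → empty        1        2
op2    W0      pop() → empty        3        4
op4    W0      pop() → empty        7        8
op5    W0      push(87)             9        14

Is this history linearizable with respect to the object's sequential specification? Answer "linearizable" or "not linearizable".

witness order: op1, op2, op3, op4, op5, op6, op7
after step 1 (op1 pop() → empty): stack <>
after step 2 (op2 pop() → empty): stack <>
after step 3 (op3 pop() → empty): stack <>
after step 4 (op4 pop() → empty): stack <>
after step 5 (op5 push(87)): stack <87>
after step 6 (op6 push(56)): stack <87,56>
after step 7 (op7 pop() → 56): stack <87>

linearizable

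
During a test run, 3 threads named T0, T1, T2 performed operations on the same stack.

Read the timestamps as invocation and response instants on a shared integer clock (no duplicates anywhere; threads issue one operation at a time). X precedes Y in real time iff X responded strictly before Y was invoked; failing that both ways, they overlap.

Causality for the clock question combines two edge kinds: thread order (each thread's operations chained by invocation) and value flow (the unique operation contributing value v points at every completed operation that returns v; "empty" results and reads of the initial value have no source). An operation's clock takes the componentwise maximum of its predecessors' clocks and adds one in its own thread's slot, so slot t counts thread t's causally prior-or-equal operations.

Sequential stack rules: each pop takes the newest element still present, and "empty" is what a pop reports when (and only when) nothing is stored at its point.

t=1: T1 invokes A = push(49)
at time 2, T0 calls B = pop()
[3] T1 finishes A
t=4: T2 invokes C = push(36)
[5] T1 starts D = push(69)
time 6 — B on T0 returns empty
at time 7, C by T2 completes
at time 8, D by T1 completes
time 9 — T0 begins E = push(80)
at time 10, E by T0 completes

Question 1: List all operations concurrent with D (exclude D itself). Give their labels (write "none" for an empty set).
B, C

concurrent with D ([5,8]): every op whose interval crosses 5..8
A [1,3]: before
B [2,6]: concurrent
C [4,7]: concurrent
E [9,10]: after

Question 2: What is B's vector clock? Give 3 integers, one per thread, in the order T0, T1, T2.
(1, 0, 0)

C (invocation 4): nothing precedes it; T2's component alone gives (0, 0, 1)
A (invocation 1): nothing precedes it; T1's component alone gives (0, 1, 0)
B (invocation 2): nothing precedes it; T0's component alone gives (1, 0, 0)
D, invoked 5, takes VC(A)=(0, 1, 0) under max, adds 1 for T1 → (0, 2, 0)
E, invoked 9, takes VC(B)=(1, 0, 0) under max, adds 1 for T0 → (2, 0, 0)
target: VC(B) = (1, 0, 0)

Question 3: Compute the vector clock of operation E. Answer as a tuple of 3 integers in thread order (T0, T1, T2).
(2, 0, 0)

no predecessors for C (invoked 4): T2 increments from zero → (0, 0, 1)
no predecessors for A (invoked 1): T1 increments from zero → (0, 1, 0)
no predecessors for B (invoked 2): T0 increments from zero → (1, 0, 0)
merge at D (invoked 5): VC(A)=(0, 1, 0), own-thread bump on T1 → (0, 2, 0)
merge at E (invoked 9): VC(B)=(1, 0, 0), own-thread bump on T0 → (2, 0, 0)
target: VC(E) = (2, 0, 0)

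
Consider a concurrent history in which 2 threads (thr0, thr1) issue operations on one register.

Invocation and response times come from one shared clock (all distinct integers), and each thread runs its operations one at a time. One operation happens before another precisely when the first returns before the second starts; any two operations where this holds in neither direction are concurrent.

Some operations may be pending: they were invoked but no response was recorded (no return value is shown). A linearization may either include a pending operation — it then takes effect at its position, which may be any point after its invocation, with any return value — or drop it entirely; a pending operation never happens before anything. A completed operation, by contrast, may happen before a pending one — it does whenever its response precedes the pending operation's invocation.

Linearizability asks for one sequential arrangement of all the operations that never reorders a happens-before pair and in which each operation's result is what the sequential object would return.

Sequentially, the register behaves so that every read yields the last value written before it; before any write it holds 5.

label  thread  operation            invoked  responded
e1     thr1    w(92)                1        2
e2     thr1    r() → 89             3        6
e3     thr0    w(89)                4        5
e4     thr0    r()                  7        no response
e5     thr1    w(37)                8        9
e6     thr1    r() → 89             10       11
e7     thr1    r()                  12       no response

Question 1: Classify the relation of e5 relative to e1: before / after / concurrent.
Answer: after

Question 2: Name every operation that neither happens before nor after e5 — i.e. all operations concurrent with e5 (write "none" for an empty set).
Answer: e4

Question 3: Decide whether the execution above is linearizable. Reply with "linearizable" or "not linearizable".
already the first 11 events (up to e6's response at time 11) admit no linearization; the first 10 still do
the 5 completed operations admit 2 real-time orders; each fails the register replay
no escape via the 1 pending operation (e4): every completion choice fails
for example e1, e2, e3, e5, e6 (pending dropped) fails at step 2: e2 r() → 89 is not legal there
for example e1, e3, e2, e5, e6 (pending dropped) fails at step 5: e6 r() → 89 is not legal there

not linearizable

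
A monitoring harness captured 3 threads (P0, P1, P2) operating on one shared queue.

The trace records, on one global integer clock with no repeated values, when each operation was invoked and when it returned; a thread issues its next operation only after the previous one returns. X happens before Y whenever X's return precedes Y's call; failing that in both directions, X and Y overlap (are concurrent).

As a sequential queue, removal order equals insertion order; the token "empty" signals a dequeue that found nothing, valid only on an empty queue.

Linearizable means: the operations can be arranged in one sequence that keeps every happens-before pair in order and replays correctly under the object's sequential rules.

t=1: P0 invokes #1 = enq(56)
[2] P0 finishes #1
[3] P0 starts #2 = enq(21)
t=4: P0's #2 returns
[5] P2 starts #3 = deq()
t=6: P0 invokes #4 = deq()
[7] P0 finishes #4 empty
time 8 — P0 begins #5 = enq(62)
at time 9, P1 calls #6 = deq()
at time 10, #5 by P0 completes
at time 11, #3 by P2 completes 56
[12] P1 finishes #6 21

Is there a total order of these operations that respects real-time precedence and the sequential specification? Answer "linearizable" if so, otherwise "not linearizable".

the violation lands at event 7, #4's response at time 7: events 1..6 linearize, events 1..7 do not
exhaustive check: the 3 completed queue ops admit one real-time order; illegal
every completion of the 1 pending operation (#3) was checked; none linearizes
one such order, #1, #2, #4 (pending dropped), breaks at step 3 where #4 deq() → empty is illegal

not linearizable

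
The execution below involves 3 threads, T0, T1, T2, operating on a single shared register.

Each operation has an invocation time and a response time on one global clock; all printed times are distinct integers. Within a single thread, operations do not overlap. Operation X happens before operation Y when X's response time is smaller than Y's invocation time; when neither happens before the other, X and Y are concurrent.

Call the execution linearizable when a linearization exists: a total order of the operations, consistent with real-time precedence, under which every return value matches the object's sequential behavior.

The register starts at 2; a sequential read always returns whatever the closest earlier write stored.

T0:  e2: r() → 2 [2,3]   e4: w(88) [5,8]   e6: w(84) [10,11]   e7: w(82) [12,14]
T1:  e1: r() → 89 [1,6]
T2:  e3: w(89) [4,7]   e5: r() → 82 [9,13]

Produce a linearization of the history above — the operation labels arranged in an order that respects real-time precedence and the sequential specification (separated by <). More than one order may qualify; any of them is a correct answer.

1. e2 r() → 2, leaving value 2
2. e3 w(89), leaving value 89
3. e1 r() → 89, leaving value 89
4. e4 w(88), leaving value 88
5. e6 w(84), leaving value 84
6. e7 w(82), leaving value 82
7. e5 r() → 82, leaving value 82

e2 < e3 < e1 < e4 < e6 < e7 < e5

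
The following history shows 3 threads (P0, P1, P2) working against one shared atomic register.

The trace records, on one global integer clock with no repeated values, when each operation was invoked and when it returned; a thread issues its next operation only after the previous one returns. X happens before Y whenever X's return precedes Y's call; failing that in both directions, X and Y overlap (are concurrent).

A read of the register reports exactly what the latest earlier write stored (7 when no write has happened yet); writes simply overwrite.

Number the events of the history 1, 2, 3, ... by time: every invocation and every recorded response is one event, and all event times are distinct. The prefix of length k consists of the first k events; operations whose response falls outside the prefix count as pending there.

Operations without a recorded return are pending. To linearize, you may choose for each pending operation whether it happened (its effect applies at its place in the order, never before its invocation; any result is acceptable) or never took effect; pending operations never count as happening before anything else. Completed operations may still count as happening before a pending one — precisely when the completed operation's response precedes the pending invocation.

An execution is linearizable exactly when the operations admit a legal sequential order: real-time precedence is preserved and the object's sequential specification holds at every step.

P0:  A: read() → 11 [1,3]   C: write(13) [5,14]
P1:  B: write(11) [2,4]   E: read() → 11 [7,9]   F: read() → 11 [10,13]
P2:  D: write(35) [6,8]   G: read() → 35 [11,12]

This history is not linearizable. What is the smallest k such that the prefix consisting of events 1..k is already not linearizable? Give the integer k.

13

a valid linearization of events 1..12 exists, for instance B, A, E, C, D, F, G:
step 1: B write(11) — value 11
step 2: A read() → 11 — value 11
step 3: E read() → 11 — value 11
step 4: C write(13) (pending, included) — value 13
step 5: D write(35) — value 35
step 6: F read() (pending, included) — value 35
step 7: G read() → 35 — value 35
event 13 — F's response, time 13 — after it, nothing linearizes
completion choices over the 1 pending operation (C) were checked; none helps
for example A, B, D, E, F, G (pending dropped) fails at step 1: A read() → 11 is not legal there
for example A, B, D, E, G, F (pending dropped) fails at step 1: A read() → 11 is not legal there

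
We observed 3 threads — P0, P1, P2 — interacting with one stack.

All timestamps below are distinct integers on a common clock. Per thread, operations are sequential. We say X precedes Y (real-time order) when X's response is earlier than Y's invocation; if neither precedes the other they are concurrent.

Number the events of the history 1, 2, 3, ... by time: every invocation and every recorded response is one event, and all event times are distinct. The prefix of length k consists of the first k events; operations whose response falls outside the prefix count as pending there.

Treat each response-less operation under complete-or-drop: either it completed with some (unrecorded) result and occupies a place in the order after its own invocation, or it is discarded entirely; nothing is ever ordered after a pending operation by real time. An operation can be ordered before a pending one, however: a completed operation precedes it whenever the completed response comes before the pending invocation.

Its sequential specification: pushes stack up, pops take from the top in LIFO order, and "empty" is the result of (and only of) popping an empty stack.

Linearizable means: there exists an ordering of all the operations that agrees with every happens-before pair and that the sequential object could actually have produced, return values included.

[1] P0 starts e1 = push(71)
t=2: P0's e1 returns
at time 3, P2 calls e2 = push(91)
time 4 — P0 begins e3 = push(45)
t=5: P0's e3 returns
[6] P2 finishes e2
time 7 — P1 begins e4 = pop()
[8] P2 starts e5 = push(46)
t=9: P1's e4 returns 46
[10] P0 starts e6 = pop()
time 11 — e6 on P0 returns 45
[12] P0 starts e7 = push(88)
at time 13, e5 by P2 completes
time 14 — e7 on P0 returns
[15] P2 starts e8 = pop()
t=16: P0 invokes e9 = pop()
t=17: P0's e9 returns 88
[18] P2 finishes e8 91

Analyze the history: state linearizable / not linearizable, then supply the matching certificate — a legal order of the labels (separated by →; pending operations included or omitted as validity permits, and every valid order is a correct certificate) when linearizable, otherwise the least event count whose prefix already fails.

linearizable — witness: e1 → e2 → e3 → e5 → e4 → e6 → e7 → e9 → e8

1. e1 push(71), leaving stack <71>
2. e2 push(91), leaving stack <71,91>
3. e3 push(45), leaving stack <71,91,45>
4. e5 push(46), leaving stack <71,91,45,46>
5. e4 pop() → 46, leaving stack <71,91,45>
6. e6 pop() → 45, leaving stack <71,91>
7. e7 push(88), leaving stack <71,91,88>
8. e9 pop() → 88, leaving stack <71,91>
9. e8 pop() → 91, leaving stack <71>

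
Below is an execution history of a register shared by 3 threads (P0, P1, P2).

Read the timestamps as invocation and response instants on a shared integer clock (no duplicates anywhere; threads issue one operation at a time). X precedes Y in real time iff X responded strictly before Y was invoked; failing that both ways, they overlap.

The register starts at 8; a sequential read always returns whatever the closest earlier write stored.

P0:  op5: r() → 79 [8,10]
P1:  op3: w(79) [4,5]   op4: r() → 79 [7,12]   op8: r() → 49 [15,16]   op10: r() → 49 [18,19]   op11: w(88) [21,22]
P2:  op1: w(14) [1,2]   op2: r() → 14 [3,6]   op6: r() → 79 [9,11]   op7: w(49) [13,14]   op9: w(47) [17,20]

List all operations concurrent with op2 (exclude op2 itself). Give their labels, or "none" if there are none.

overlap test against op2 [3,6]: concurrent iff the interval meets 3..6
op1 [1,2]: before
op3 [4,5]: concurrent
op4 [7,12]: after
op5 [8,10]: after
op6 [9,11]: after
op7 [13,14]: after
op8 [15,16]: after
op9 [17,20]: after
op10 [18,19]: after
op11 [21,22]: after

op3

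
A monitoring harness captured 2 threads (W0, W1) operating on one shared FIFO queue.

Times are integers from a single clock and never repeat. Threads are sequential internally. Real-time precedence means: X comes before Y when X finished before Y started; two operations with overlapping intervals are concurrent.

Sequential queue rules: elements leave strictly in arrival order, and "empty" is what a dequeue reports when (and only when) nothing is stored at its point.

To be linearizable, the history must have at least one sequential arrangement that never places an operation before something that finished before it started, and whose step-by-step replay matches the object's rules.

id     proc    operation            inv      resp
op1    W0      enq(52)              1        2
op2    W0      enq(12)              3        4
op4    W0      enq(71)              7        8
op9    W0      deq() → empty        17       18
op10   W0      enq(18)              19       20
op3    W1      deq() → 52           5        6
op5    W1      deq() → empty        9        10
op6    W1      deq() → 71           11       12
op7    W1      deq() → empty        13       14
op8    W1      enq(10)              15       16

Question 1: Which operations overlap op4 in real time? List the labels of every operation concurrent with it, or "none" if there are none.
op4 spans [7,8]: anything still running between times 7 and 8 counts as concurrent
op1 [1,2]: before
op2 [3,4]: before
op3 [5,6]: before
op5 [9,10]: after
op6 [11,12]: after
op7 [13,14]: after
op8 [15,16]: after
op9 [17,18]: after
op10 [19,20]: after

none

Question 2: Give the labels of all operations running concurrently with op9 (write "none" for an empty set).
op9 runs from 17 to 18; window-overlapping ops are concurrent
op1 [1,2]: before
op2 [3,4]: before
op3 [5,6]: before
op4 [7,8]: before
op5 [9,10]: before
op6 [11,12]: before
op7 [13,14]: before
op8 [15,16]: before
op10 [19,20]: after

none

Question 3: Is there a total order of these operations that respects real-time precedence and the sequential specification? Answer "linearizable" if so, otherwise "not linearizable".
cut after 9 events: linearizable; cut after 10 events (op5 responds, time 10): not linearizable
exactly one order of the 5 completed ops respects real time; the FIFO queue replay fails
for example op1, op2, op3, op4, op5 fails at step 5: op5 deq() → empty is not legal there

not linearizable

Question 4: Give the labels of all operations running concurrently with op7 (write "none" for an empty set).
overlap test against op7 [13,14]: concurrent iff the interval meets 13..14
op1 [1,2]: before
op2 [3,4]: before
op3 [5,6]: before
op4 [7,8]: before
op5 [9,10]: before
op6 [11,12]: before
op8 [15,16]: after
op9 [17,18]: after
op10 [19,20]: after

none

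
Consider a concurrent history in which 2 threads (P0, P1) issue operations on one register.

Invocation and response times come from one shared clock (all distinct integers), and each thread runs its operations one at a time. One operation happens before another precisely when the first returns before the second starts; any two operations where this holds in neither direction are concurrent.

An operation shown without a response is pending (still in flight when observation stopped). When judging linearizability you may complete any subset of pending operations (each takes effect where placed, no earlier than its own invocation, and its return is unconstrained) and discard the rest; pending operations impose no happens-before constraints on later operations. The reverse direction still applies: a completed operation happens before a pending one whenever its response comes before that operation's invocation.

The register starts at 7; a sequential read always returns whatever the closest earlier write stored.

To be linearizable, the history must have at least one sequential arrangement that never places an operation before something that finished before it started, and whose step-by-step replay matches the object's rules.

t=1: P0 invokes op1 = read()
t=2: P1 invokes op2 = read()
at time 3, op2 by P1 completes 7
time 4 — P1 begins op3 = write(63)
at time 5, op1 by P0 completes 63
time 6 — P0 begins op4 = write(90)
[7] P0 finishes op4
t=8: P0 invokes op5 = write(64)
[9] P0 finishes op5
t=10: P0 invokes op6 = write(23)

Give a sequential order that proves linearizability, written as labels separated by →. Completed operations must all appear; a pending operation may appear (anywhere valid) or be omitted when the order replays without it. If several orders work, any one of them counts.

op2 → op3 → op1 → op4 → op5

1. op2 read() → 7, leaving value 7
2. op3 write(63) (pending, included), leaving value 63
3. op1 read() → 63, leaving value 63
4. op4 write(90), leaving value 90
5. op5 write(64), leaving value 64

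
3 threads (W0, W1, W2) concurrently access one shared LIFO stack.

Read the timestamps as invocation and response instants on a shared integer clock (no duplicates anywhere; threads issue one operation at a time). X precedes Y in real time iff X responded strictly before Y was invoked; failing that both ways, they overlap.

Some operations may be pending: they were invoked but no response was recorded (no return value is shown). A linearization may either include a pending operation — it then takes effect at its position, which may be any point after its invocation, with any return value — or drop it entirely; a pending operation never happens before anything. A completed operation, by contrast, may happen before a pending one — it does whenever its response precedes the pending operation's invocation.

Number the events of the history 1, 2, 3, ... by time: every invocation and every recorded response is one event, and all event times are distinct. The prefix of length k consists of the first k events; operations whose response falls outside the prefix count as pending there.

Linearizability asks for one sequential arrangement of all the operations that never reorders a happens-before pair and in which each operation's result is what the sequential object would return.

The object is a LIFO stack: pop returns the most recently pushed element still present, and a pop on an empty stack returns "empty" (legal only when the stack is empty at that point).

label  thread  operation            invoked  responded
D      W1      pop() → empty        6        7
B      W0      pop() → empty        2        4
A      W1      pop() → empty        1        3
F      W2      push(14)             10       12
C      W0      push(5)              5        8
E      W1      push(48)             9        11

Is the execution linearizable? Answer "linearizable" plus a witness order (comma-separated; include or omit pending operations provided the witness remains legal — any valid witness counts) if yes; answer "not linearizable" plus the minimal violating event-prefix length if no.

after step 1 (A pop() → empty): stack <>
after step 2 (B pop() → empty): stack <>
after step 3 (D pop() → empty): stack <>
after step 4 (C push(5)): stack <5>
after step 5 (E push(48)): stack <5,48>
after step 6 (F push(14)): stack <5,48,14>

linearizable — witness: A, B, D, C, E, F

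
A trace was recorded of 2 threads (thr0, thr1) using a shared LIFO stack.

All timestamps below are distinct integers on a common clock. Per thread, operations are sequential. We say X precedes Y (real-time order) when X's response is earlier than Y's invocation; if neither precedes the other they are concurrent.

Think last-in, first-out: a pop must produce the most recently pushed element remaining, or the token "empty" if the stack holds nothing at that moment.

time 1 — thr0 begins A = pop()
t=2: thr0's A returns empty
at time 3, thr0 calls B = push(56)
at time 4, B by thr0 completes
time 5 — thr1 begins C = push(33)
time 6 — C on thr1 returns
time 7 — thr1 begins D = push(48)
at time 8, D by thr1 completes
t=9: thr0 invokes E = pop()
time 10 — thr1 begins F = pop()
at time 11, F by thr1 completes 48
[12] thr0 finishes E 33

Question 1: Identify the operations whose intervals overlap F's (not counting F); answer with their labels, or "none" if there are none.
E

overlap test against F [10,11]: concurrent iff the interval meets 10..11
A [1,2]: before
B [3,4]: before
C [5,6]: before
D [7,8]: before
E [9,12]: concurrent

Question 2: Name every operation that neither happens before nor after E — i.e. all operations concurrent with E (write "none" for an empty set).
F

E spans [9,12]: anything still running between times 9 and 12 counts as concurrent
A [1,2]: before
B [3,4]: before
C [5,6]: before
D [7,8]: before
F [10,11]: concurrent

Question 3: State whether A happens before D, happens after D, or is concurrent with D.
before

A spans [1,2], D spans [7,8]
resp(A)=2 < inv(D)=7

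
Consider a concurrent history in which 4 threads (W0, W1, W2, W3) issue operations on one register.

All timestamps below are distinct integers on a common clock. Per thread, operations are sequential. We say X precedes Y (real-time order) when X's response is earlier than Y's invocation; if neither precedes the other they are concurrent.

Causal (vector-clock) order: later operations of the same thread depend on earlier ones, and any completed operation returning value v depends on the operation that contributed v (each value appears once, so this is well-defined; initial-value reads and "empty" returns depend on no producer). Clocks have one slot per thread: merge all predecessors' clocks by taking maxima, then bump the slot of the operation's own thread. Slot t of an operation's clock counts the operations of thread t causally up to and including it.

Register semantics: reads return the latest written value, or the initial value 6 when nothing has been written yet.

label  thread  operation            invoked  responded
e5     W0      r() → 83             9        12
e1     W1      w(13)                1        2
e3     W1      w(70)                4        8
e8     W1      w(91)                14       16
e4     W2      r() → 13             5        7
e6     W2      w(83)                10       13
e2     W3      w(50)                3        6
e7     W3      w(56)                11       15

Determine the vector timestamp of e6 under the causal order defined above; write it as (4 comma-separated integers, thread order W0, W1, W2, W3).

(0, 1, 2, 0)

e2 (invocation 3): nothing precedes it; W3's component alone gives (0, 0, 0, 1)
e1 (invocation 1): nothing precedes it; W1's component alone gives (0, 1, 0, 0)
e7, invoked 11, takes VC(e2)=(0, 0, 0, 1) under max, adds 1 for W3 → (0, 0, 0, 2)
e4, invoked 5, takes VC(e1)=(0, 1, 0, 0) under max, adds 1 for W2 → (0, 1, 1, 0)
e3, invoked 4, takes VC(e1)=(0, 1, 0, 0) under max, adds 1 for W1 → (0, 2, 0, 0)
e6, invoked 10, takes VC(e4)=(0, 1, 1, 0) under max, adds 1 for W2 → (0, 1, 2, 0)
e8, invoked 14, takes VC(e3)=(0, 2, 0, 0) under max, adds 1 for W1 → (0, 3, 0, 0)
e5, invoked 9, takes VC(e6)=(0, 1, 2, 0) under max, adds 1 for W0 → (1, 1, 2, 0)
target: VC(e6) = (0, 1, 2, 0)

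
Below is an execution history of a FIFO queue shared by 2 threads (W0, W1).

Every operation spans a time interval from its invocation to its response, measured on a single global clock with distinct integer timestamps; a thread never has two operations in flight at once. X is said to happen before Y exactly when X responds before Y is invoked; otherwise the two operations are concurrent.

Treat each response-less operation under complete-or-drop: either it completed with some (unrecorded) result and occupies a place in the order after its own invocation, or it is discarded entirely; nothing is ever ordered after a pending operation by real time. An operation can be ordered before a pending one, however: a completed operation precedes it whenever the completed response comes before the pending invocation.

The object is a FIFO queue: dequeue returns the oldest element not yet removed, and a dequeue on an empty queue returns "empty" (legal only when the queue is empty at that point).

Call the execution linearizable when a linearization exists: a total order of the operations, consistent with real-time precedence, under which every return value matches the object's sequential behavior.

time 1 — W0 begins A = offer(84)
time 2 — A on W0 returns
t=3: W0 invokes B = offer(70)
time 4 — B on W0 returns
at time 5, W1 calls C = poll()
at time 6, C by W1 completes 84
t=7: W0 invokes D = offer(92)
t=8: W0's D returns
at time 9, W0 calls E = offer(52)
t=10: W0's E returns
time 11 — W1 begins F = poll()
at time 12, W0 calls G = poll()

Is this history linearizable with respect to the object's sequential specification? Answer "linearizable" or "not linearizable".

linearizable

one valid linearization: A, B, C, D, E
step 1: A offer(84) — queue <84>
step 2: B offer(70) — queue <84,70>
step 3: C poll() → 84 — queue <70>
step 4: D offer(92) — queue <70,92>
step 5: E offer(52) — queue <70,92,52>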